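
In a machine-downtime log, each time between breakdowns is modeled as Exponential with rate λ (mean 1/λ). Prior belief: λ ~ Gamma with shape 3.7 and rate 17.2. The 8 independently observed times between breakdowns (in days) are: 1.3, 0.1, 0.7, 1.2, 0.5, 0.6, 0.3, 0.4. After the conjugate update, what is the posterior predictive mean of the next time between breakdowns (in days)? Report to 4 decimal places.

With a Gamma(shape α, rate β) prior on the exponential rate λ, the posterior after n observations with total T = Σxᵢ is Gamma(α+n, β+T).
Sum of observations T = 5.1 days; n = 8.
Posterior: Gamma(3.7+8, 17.2+5.1) = Gamma(11.7, 22.3).
The predictive distribution for the next observation is Lomax; its mean is β/(α−1) = 22.3/10.7 = 2.0841.

2.0841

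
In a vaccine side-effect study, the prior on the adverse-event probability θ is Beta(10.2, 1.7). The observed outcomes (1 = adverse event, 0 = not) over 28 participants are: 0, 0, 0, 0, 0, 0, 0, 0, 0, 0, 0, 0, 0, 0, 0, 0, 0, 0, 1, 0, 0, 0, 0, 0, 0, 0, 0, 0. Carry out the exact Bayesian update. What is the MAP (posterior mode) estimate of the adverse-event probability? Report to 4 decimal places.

The Beta prior is conjugate to a Binomial/Bernoulli likelihood; the update adds successes to α and failures to β.
Posterior: Beta(α+k, β+n−k) = Beta(10.2+1, 1.7+27) = Beta(11.2, 28.7).
Mode of Beta(a,b) for a,b>1 is (a−1)/(a+b−2) = 10.2/37.9 = 0.2691.

0.2691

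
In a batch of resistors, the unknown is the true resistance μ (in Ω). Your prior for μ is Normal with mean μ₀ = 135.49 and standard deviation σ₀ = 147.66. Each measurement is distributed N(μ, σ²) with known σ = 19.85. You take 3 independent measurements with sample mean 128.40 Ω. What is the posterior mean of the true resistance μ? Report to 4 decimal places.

For Normal data with known variance σ², a Normal(μ₀, σ₀²) prior on μ is conjugate. Posterior precision = 1/σ₀² + n/σ²; posterior mean is the precision-weighted average of μ₀ and x̄.
n·x̄ = 3·128.40 = 385.2.
σ₀² = 147.66² = 21803.4756, σ² = 19.85² = 394.0225; σ² + n·σ₀² = 394.0225 + 3·21803.4756 = 65804.4493.
Posterior mean = (μ₀/σ₀² + n·x̄/σ²)/(1/σ₀² + n/σ²) = (σ²·μ₀ + σ₀²·n·x̄)/(σ² + n·σ₀²) = (394.0225·135.49 + 21803.4756·385.2)/65804.4493 = 8452084.909645/65804.4493 = 128.4425.

128.4425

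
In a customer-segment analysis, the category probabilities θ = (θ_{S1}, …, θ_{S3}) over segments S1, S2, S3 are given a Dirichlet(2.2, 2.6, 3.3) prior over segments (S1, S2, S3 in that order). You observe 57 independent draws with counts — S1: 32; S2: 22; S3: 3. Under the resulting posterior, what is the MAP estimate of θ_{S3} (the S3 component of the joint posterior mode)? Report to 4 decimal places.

The Dirichlet prior is conjugate to the Multinomial likelihood: each posterior αⱼ = prior αⱼ + observed count nⱼ.
Posterior concentration: (34.2, 24.6, 6.3), total = 65.1.
Joint mode component: (α_{S3}−1)/(Σα−K) = 5.3/62.1 = 0.0853.

0.0853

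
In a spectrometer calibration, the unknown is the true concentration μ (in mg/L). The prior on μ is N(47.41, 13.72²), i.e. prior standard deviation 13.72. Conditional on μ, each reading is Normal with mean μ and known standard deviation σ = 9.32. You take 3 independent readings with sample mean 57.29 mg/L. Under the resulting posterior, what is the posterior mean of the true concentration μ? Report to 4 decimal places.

For Normal data with known variance σ², a Normal(μ₀, σ₀²) prior on μ is conjugate. Posterior precision = 1/σ₀² + n/σ²; posterior mean is the precision-weighted average of μ₀ and x̄.
n·x̄ = 3·57.29 = 171.87.
σ₀² = 13.72² = 188.2384, σ² = 9.32² = 86.8624; σ² + n·σ₀² = 86.8624 + 3·188.2384 = 651.5776.
Posterior mean = (μ₀/σ₀² + n·x̄/σ²)/(1/σ₀² + n/σ²) = (σ²·μ₀ + σ₀²·n·x̄)/(σ² + n·σ₀²) = (86.8624·47.41 + 188.2384·171.87)/651.5776 = 36470.680192/651.5776 = 55.9729.

55.9729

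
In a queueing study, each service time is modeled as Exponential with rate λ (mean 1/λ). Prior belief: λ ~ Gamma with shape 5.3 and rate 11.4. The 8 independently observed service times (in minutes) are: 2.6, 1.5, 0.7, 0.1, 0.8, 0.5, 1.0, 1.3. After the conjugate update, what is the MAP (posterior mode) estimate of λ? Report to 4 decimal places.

With a Gamma(shape α, rate β) prior on the exponential rate λ, the posterior after n observations with total T = Σxᵢ is Gamma(α+n, β+T).
Sum of observations T = 8.5 minutes; n = 8.
Posterior: Gamma(5.3+8, 11.4+8.5) = Gamma(13.3, 19.9).
Mode = (α−1)/β = 0.6181.

0.6181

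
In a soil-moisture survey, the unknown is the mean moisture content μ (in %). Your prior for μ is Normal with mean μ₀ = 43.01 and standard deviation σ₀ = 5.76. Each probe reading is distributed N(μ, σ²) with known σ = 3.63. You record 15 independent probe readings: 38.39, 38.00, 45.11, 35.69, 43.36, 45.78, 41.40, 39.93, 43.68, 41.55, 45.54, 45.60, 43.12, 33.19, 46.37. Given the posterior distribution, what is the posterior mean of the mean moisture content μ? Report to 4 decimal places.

For Normal data with known variance σ², a Normal(μ₀, σ₀²) prior on μ is conjugate. Posterior precision = 1/σ₀² + n/σ²; posterior mean is the precision-weighted average of μ₀ and x̄.
Σxᵢ = 38.39 + 38.00 + 45.11 + 35.69 + 43.36 + 45.78 + 41.40 + 39.93 + 43.68 + 41.55 + 45.54 + 45.60 + 43.12 + 33.19 + 46.37 = 626.71, so n·x̄ = 626.71.
σ₀² = 5.76² = 33.1776, σ² = 3.63² = 13.1769; σ² + n·σ₀² = 13.1769 + 15·33.1776 = 510.8409.
Posterior mean = (μ₀/σ₀² + n·x̄/σ²)/(1/σ₀² + n/σ²) = (σ²·μ₀ + σ₀²·n·x̄)/(σ² + n·σ₀²) = (13.1769·43.01 + 33.1776·626.71)/510.8409 = 21359.472165/510.8409 = 41.8124.

41.8124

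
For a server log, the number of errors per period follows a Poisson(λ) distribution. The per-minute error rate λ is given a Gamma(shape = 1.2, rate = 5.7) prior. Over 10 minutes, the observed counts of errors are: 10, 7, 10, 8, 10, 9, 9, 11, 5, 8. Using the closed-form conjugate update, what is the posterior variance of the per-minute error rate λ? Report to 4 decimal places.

0.3578

With a Gamma(shape α, rate β) prior, the Poisson likelihood is conjugate: the posterior is Gamma(α + ΣXᵢ, β + n).
Sum of counts S = 87 over n = 10 minutes.
Posterior: Gamma(α+S, β+n) = Gamma(1.2+87, 5.7+10) = Gamma(88.2, 15.7).
Var = α/β² = 88.2/15.7² = 0.3578.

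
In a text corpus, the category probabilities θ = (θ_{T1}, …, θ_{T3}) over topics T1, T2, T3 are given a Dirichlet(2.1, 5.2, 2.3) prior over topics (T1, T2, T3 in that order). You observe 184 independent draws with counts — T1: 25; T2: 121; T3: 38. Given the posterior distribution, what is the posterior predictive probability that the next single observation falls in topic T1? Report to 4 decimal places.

0.1400

The Dirichlet prior is conjugate to the Multinomial likelihood: each posterior αⱼ = prior αⱼ + observed count nⱼ.
Posterior concentration: (27.1, 126.2, 40.3), total = 193.6.
P(next = T1 | data) = α_{T1}/Σα = 0.1400.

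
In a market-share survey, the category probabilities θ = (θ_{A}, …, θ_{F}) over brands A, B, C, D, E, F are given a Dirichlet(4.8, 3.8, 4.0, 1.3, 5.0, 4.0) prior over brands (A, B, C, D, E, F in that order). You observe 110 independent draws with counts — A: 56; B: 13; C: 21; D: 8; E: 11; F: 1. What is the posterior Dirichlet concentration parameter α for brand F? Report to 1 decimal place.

5.0

The Dirichlet prior is conjugate to the Multinomial likelihood: each posterior αⱼ = prior αⱼ + observed count nⱼ.
Posterior concentration: (60.8, 16.8, 25.0, 9.3, 16.0, 5.0), total = 132.9.
α_{F} = 4.0 + 1 = 5.0.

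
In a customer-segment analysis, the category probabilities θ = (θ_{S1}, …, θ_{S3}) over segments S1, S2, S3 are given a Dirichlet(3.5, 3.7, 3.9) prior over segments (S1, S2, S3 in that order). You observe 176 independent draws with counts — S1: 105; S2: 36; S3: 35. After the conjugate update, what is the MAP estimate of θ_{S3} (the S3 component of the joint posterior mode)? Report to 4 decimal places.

The Dirichlet prior is conjugate to the Multinomial likelihood: each posterior αⱼ = prior αⱼ + observed count nⱼ.
Posterior concentration: (108.5, 39.7, 38.9), total = 187.1.
Joint mode component: (α_{S3}−1)/(Σα−K) = 37.9/184.1 = 0.2059.

0.2059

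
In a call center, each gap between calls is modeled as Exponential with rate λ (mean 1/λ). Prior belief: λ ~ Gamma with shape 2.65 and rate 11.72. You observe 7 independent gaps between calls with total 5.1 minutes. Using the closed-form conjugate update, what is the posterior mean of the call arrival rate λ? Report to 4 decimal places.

0.5737

With a Gamma(shape α, rate β) prior on the exponential rate λ, the posterior after n observations with total T = Σxᵢ is Gamma(α+n, β+T).
Posterior: Gamma(2.65+7, 11.72+5.1) = Gamma(9.65, 16.82).
Posterior mean of λ = α/β = 9.65/16.82 = 0.5737.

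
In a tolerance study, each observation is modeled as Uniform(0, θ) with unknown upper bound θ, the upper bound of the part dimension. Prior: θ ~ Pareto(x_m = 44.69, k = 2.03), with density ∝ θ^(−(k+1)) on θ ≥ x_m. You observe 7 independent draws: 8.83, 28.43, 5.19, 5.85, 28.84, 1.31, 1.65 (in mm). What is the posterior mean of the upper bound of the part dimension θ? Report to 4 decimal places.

A Pareto(scale x_m, shape k) prior on the upper bound θ of Uniform(0, θ) is conjugate: posterior is Pareto(max(x_m, max xᵢ), k + n).
Sample maximum = 28.84; prior scale x_m = 44.69 → posterior scale = max = 44.69.
Posterior shape = 2.03 + 7 = 9.03.
E[θ|data] = k·x_m/(k−1) = 9.03·44.69/8.03 = 50.2554.

50.2554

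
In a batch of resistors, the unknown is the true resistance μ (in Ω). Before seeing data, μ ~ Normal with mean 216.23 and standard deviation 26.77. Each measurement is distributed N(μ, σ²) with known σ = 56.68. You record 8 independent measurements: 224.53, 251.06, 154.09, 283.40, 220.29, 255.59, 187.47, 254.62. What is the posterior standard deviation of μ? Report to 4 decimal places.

16.0425

For Normal data with known variance σ², a Normal(μ₀, σ₀²) prior on μ is conjugate. Posterior precision = 1/σ₀² + n/σ²; posterior mean is the precision-weighted average of μ₀ and x̄.
σ₀² = 26.77² = 716.6329, σ² = 56.68² = 3212.6224; σ² + n·σ₀² = 3212.6224 + 8·716.6329 = 8945.6856.
Posterior precision = 1/σ₀² + n/σ² = 1/716.6329 + 8/3212.6224 = (σ² + n·σ₀²)/(σ₀²σ²) = 8945.6856/(716.6329·3212.6224); posterior variance σₙ² = σ₀²σ²/(σ² + n·σ₀²) = 716.6329·3212.6224/8945.6856 = 257.361035.
Posterior SD = √σₙ² = √(716.6329·3212.6224/8945.6856) = 16.0425.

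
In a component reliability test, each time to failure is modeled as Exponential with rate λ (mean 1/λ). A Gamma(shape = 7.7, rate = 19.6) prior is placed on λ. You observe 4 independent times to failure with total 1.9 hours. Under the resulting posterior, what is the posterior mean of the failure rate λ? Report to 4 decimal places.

With a Gamma(shape α, rate β) prior on the exponential rate λ, the posterior after n observations with total T = Σxᵢ is Gamma(α+n, β+T).
Posterior: Gamma(7.7+4, 19.6+1.9) = Gamma(11.7, 21.5).
Posterior mean of λ = α/β = 11.7/21.5 = 0.5442.

0.5442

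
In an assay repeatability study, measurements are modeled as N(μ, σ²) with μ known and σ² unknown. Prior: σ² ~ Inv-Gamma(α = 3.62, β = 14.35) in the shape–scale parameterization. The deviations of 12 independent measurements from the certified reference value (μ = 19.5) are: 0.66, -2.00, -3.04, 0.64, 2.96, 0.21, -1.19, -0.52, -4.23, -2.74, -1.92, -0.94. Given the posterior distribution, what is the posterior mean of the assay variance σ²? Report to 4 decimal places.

4.8289

With known mean μ and an Inverse-Gamma(α, β) prior on σ², the Normal likelihood is conjugate: posterior is Inv-Gamma(α + n/2, β + Σ(xᵢ−μ)²/2).
Σ(xᵢ−μ)² = (0.66)² + (-2.00)² + (-3.04)² + (0.64)² + (2.96)² + (0.21)² + (-1.19)² + (-0.52)² + (-4.23)² + (-2.74)² + (-1.92)² + (-0.94)² = 54.5495.
Posterior: Inv-Gamma(3.62 + 12/2, 14.35 + 54.5495/2) = Inv-Gamma(9.62, 41.62475).
E[σ²|data] = β/(α−1) = 41.62475/8.62 = 4.8289.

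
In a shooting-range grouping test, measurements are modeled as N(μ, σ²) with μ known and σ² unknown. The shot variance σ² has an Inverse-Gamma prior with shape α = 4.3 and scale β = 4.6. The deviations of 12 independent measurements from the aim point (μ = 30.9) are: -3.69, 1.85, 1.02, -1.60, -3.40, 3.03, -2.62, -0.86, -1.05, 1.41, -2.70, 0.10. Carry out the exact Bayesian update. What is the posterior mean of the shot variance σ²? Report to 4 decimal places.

With known mean μ and an Inverse-Gamma(α, β) prior on σ², the Normal likelihood is conjugate: posterior is Inv-Gamma(α + n/2, β + Σ(xᵢ−μ)²/2).
Σ(xᵢ−μ)² = (-3.69)² + (1.85)² + (1.02)² + (-1.60)² + (-3.40)² + (3.03)² + (-2.62)² + (-0.86)² + (-1.05)² + (1.41)² + (-2.70)² + (0.10)² = 59.3745.
Posterior: Inv-Gamma(4.3 + 12/2, 4.6 + 59.3745/2) = Inv-Gamma(10.30, 34.28725).
E[σ²|data] = β/(α−1) = 34.28725/9.30 = 3.6868.

3.6868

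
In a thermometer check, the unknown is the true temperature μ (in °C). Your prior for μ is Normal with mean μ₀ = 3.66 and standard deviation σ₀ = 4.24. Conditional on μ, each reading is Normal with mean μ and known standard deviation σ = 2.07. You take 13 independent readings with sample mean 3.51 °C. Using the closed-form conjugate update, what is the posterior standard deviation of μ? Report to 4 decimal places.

0.5689

For Normal data with known variance σ², a Normal(μ₀, σ₀²) prior on μ is conjugate. Posterior precision = 1/σ₀² + n/σ²; posterior mean is the precision-weighted average of μ₀ and x̄.
σ₀² = 4.24² = 17.9776, σ² = 2.07² = 4.2849; σ² + n·σ₀² = 4.2849 + 13·17.9776 = 237.9937.
Posterior precision = 1/σ₀² + n/σ² = 1/17.9776 + 13/4.2849 = (σ² + n·σ₀²)/(σ₀²σ²) = 237.9937/(17.9776·4.2849); posterior variance σₙ² = σ₀²σ²/(σ² + n·σ₀²) = 17.9776·4.2849/237.9937 = 0.323673.
Posterior SD = √σₙ² = √(17.9776·4.2849/237.9937) = 0.5689.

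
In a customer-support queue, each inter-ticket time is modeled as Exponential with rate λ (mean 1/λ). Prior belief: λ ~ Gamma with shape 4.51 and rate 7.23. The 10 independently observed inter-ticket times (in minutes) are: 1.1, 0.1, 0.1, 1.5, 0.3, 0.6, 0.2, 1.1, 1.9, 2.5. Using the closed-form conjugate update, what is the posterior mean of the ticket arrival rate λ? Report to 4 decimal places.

With a Gamma(shape α, rate β) prior on the exponential rate λ, the posterior after n observations with total T = Σxᵢ is Gamma(α+n, β+T).
Sum of observations T = 9.4 minutes; n = 10.
Posterior: Gamma(4.51+10, 7.23+9.4) = Gamma(14.51, 16.63).
Posterior mean of λ = α/β = 14.51/16.63 = 0.8725.

0.8725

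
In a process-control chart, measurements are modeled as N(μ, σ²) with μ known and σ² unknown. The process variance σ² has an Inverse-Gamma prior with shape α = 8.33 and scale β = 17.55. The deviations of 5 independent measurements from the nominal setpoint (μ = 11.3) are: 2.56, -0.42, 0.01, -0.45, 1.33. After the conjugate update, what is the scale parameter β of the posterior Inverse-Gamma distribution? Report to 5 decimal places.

21.90075

With known mean μ and an Inverse-Gamma(α, β) prior on σ², the Normal likelihood is conjugate: posterior is Inv-Gamma(α + n/2, β + Σ(xᵢ−μ)²/2).
Σ(xᵢ−μ)² = (2.56)² + (-0.42)² + (0.01)² + (-0.45)² + (1.33)² = 8.7015.
Posterior: Inv-Gamma(8.33 + 5/2, 17.55 + 8.7015/2) = Inv-Gamma(10.83, 21.90075).
Posterior β = 21.90075.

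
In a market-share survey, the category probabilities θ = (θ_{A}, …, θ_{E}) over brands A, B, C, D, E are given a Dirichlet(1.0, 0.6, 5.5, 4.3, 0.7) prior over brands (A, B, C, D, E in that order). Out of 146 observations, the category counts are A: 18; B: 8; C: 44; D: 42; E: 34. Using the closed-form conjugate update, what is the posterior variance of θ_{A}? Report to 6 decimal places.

0.000665

The Dirichlet prior is conjugate to the Multinomial likelihood: each posterior αⱼ = prior αⱼ + observed count nⱼ.
Posterior concentration: (19.0, 8.6, 49.5, 46.3, 34.7), total = 158.1.
Var[θ_j] = α_j(Σα−α_j)/((Σα)²(Σα+1)) = 19.0·139.1/(158.1²·159.1) = 0.000665.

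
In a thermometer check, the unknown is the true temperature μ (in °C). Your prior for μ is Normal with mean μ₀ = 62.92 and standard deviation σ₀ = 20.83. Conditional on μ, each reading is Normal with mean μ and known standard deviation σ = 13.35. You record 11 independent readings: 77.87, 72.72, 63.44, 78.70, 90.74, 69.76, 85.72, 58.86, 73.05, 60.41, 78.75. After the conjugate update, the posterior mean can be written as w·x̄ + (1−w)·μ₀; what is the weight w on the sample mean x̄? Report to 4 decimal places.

For Normal data with known variance σ², a Normal(μ₀, σ₀²) prior on μ is conjugate. Posterior precision = 1/σ₀² + n/σ²; posterior mean is the precision-weighted average of μ₀ and x̄.
σ₀² = 20.83² = 433.8889, σ² = 13.35² = 178.2225. Prior precision 1/σ₀² = 1/433.8889; data precision n/σ² = 11/178.2225.
w = (n/σ²)/(1/σ₀² + n/σ²) = n·σ₀²/(σ² + n·σ₀²) = 11·433.8889/(178.2225 + 11·433.8889) = 4772.7779/4951.0004 = 0.9640.

0.9640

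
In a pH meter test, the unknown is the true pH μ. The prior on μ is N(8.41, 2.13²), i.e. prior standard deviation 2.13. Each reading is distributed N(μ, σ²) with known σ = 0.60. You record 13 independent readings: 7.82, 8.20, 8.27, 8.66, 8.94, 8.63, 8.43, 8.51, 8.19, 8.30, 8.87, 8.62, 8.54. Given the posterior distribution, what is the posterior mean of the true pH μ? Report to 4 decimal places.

For Normal data with known variance σ², a Normal(μ₀, σ₀²) prior on μ is conjugate. Posterior precision = 1/σ₀² + n/σ²; posterior mean is the precision-weighted average of μ₀ and x̄.
Σxᵢ = 7.82 + 8.20 + 8.27 + 8.66 + 8.94 + 8.63 + 8.43 + 8.51 + 8.19 + 8.30 + 8.87 + 8.62 + 8.54 = 109.98, so n·x̄ = 109.98.
σ₀² = 2.13² = 4.5369, σ² = 0.60² = 0.36; σ² + n·σ₀² = 0.36 + 13·4.5369 = 59.3397.
Posterior mean = (μ₀/σ₀² + n·x̄/σ²)/(1/σ₀² + n/σ²) = (σ²·μ₀ + σ₀²·n·x̄)/(σ² + n·σ₀²) = (0.36·8.41 + 4.5369·109.98)/59.3397 = 501.995862/59.3397 = 8.4597.

8.4597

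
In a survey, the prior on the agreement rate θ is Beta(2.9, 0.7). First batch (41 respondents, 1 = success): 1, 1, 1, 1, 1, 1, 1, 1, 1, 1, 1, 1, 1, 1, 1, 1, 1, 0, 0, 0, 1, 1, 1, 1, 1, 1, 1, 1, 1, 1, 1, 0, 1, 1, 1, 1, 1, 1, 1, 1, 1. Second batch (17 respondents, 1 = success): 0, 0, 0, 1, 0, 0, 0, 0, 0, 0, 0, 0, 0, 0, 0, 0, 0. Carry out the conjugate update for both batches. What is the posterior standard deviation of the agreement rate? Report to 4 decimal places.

0.0597

The Beta prior is conjugate to a Binomial/Bernoulli likelihood; the update adds successes to α and failures to β.
After batch 1: Beta(2.9+37, 0.7+4) = Beta(39.9, 4.7).
After batch 2: Beta(39.9+1, 4.7+16) = Beta(40.9, 20.7).
Var = αβ/((α+β)²(α+β+1)) = 40.9·20.7/(61.6²·62.6) = 0.00356417; SD = √0.00356417 = 0.0597.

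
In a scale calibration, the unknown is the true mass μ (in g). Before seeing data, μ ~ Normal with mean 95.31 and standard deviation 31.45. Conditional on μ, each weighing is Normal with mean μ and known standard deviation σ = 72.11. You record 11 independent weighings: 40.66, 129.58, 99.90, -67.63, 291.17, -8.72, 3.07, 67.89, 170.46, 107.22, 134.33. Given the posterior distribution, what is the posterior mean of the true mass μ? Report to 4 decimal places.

90.3596

For Normal data with known variance σ², a Normal(μ₀, σ₀²) prior on μ is conjugate. Posterior precision = 1/σ₀² + n/σ²; posterior mean is the precision-weighted average of μ₀ and x̄.
Σxᵢ = 40.66 + 129.58 + 99.90 + (-67.63) + 291.17 + (-8.72) + 3.07 + 67.89 + 170.46 + 107.22 + 134.33 = 967.93, so n·x̄ = 967.93.
σ₀² = 31.45² = 989.1025, σ² = 72.11² = 5199.8521; σ² + n·σ₀² = 5199.8521 + 11·989.1025 = 16079.9796.
Posterior mean = (μ₀/σ₀² + n·x̄/σ²)/(1/σ₀² + n/σ²) = (σ²·μ₀ + σ₀²·n·x̄)/(σ² + n·σ₀²) = (5199.8521·95.31 + 989.1025·967.93)/16079.9796 = 1452979.886476/16079.9796 = 90.3596.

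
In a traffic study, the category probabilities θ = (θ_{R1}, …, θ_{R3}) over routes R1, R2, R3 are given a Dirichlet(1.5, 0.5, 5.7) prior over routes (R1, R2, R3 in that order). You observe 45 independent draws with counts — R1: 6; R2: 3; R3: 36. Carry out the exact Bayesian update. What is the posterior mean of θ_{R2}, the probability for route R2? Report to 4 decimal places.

0.0664

The Dirichlet prior is conjugate to the Multinomial likelihood: each posterior αⱼ = prior αⱼ + observed count nⱼ.
Posterior concentration: (7.5, 3.5, 41.7), total = 52.7.
E[θ_{R2}|data] = α_{R2}/Σα = 3.5/52.7 = 0.0664.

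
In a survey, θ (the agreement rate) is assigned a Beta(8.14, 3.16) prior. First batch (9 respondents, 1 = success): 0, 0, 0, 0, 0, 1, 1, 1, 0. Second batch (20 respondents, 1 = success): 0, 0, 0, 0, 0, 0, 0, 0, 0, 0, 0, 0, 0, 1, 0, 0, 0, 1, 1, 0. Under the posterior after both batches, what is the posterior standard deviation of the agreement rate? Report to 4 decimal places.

0.0743

The Beta prior is conjugate to a Binomial/Bernoulli likelihood; the update adds successes to α and failures to β.
After batch 1: Beta(8.14+3, 3.16+6) = Beta(11.14, 9.16).
After batch 2: Beta(11.14+3, 9.16+17) = Beta(14.14, 26.16).
Var = αβ/((α+β)²(α+β+1)) = 14.14·26.16/(40.30²·41.30) = 0.00551476; SD = √0.00551476 = 0.0743.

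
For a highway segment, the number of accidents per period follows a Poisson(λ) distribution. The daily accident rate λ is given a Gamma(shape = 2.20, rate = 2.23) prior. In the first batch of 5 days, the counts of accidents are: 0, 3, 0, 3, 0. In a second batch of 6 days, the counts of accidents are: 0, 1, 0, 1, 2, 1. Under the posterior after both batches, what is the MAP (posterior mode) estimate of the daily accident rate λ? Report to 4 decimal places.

With a Gamma(shape α, rate β) prior, the Poisson likelihood is conjugate: the posterior is Gamma(α + ΣXᵢ, β + n).
Batch 1: sum of counts S = 6 over n = 5 days.
After batch 1: Gamma(α+S, β+n) = Gamma(2.20+6, 2.23+5) = Gamma(8.20, 7.23).
Batch 2: sum of counts S = 5 over n = 6 days.
After batch 2: Gamma(α+S, β+n) = Gamma(8.20+5, 7.23+6) = Gamma(13.20, 13.23).
Mode of Gamma(α,β) for α≥1 is (α−1)/β = 12.20/13.23 = 0.9221.

0.9221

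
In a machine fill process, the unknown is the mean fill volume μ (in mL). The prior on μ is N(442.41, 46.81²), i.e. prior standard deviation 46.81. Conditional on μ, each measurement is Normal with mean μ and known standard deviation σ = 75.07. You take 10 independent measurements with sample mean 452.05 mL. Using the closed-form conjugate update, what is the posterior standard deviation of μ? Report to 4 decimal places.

21.1722

For Normal data with known variance σ², a Normal(μ₀, σ₀²) prior on μ is conjugate. Posterior precision = 1/σ₀² + n/σ²; posterior mean is the precision-weighted average of μ₀ and x̄.
σ₀² = 46.81² = 2191.1761, σ² = 75.07² = 5635.5049; σ² + n·σ₀² = 5635.5049 + 10·2191.1761 = 27547.2659.
Posterior precision = 1/σ₀² + n/σ² = 1/2191.1761 + 10/5635.5049 = (σ² + n·σ₀²)/(σ₀²σ²) = 27547.2659/(2191.1761·5635.5049); posterior variance σₙ² = σ₀²σ²/(σ² + n·σ₀²) = 2191.1761·5635.5049/27547.2659 = 448.261678.
Posterior SD = √σₙ² = √(2191.1761·5635.5049/27547.2659) = 21.1722.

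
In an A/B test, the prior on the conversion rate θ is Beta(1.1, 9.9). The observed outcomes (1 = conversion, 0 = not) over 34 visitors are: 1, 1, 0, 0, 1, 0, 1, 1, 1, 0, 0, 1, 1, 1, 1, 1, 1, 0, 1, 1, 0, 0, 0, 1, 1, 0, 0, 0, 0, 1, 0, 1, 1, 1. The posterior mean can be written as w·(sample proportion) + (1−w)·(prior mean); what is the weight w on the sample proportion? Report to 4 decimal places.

The Beta prior is conjugate to a Binomial/Bernoulli likelihood; the update adds successes to α and failures to β.
Posterior mean = (α₀+k)/(α₀+β₀+n) = [n/(α₀+β₀+n)]·(k/n) + [(α₀+β₀)/(α₀+β₀+n)]·α₀/(α₀+β₀), so only n and the prior enter the weight.
The weight on the data is w = n/(α₀+β₀+n) = 34/(1.1+9.9+34) = 34/45.0 = 0.7556.

0.7556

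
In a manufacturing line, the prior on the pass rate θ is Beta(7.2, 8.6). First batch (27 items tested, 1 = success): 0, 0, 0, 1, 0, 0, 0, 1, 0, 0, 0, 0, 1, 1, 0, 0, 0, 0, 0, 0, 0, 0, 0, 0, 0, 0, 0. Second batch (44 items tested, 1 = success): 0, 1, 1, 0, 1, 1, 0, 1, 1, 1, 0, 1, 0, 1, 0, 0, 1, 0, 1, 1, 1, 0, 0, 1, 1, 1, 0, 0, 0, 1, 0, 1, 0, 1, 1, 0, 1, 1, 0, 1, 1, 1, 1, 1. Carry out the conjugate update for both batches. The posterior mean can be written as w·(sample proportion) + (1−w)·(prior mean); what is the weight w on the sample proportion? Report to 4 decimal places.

The Beta prior is conjugate to a Binomial/Bernoulli likelihood; the update adds successes to α and failures to β.
Total number of items tested: n = 27 + 44 = 71.
Posterior mean = (α₀+k)/(α₀+β₀+n) = [n/(α₀+β₀+n)]·(k/n) + [(α₀+β₀)/(α₀+β₀+n)]·α₀/(α₀+β₀), so only n and the prior enter the weight.
The weight on the data is w = n/(α₀+β₀+n) = 71/(7.2+8.6+71) = 71/86.8 = 0.8180.

0.8180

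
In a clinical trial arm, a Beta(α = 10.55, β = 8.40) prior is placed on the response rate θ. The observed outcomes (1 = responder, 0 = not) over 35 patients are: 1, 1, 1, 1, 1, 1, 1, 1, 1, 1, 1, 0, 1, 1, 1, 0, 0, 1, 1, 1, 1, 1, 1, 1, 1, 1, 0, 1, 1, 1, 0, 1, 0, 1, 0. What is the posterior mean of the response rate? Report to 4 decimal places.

0.7146

The Beta prior is conjugate to a Binomial/Bernoulli likelihood; the update adds successes to α and failures to β.
Posterior: Beta(α+k, β+n−k) = Beta(10.55+28, 8.40+7) = Beta(38.55, 15.40).
Posterior mean = α/(α+β) = 38.55/53.95 = 0.7146.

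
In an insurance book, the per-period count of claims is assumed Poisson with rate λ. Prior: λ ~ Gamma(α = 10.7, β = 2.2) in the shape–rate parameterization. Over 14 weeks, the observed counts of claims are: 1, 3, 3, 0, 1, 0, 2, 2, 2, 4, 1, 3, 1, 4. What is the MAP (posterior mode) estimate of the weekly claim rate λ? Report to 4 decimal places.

2.2654

With a Gamma(shape α, rate β) prior, the Poisson likelihood is conjugate: the posterior is Gamma(α + ΣXᵢ, β + n).
Sum of counts S = 27 over n = 14 weeks.
Posterior: Gamma(α+S, β+n) = Gamma(10.7+27, 2.2+14) = Gamma(37.7, 16.2).
Mode of Gamma(α,β) for α≥1 is (α−1)/β = 36.7/16.2 = 2.2654.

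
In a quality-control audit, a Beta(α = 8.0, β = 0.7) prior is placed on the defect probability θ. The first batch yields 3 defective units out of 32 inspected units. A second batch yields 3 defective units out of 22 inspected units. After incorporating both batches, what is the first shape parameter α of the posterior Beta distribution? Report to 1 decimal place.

The Beta prior is conjugate to a Binomial/Bernoulli likelihood; the update adds successes to α and failures to β.
After batch 1: Beta(8.0+3, 0.7+29) = Beta(11.0, 29.7).
After batch 2: Beta(11.0+3, 29.7+19) = Beta(14.0, 48.7).
Posterior α = 14.0.

14.0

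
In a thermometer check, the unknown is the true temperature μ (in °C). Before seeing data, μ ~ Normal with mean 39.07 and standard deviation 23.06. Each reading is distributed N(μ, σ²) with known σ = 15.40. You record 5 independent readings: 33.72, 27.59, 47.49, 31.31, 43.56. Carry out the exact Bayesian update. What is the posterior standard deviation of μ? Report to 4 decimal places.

6.5991

For Normal data with known variance σ², a Normal(μ₀, σ₀²) prior on μ is conjugate. Posterior precision = 1/σ₀² + n/σ²; posterior mean is the precision-weighted average of μ₀ and x̄.
σ₀² = 23.06² = 531.7636, σ² = 15.40² = 237.16; σ² + n·σ₀² = 237.16 + 5·531.7636 = 2895.978.
Posterior precision = 1/σ₀² + n/σ² = 1/531.7636 + 5/237.16 = (σ² + n·σ₀²)/(σ₀²σ²) = 2895.978/(531.7636·237.16); posterior variance σₙ² = σ₀²σ²/(σ² + n·σ₀²) = 531.7636·237.16/2895.978 = 43.547657.
Posterior SD = √σₙ² = √(531.7636·237.16/2895.978) = 6.5991.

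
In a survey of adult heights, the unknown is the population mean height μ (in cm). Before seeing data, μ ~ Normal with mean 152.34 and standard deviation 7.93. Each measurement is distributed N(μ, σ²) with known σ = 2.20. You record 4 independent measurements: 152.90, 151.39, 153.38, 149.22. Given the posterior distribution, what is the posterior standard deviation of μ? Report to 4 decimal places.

For Normal data with known variance σ², a Normal(μ₀, σ₀²) prior on μ is conjugate. Posterior precision = 1/σ₀² + n/σ²; posterior mean is the precision-weighted average of μ₀ and x̄.
σ₀² = 7.93² = 62.8849, σ² = 2.20² = 4.84; σ² + n·σ₀² = 4.84 + 4·62.8849 = 256.3796.
Posterior precision = 1/σ₀² + n/σ² = 1/62.8849 + 4/4.84 = (σ² + n·σ₀²)/(σ₀²σ²) = 256.3796/(62.8849·4.84); posterior variance σₙ² = σ₀²σ²/(σ² + n·σ₀²) = 62.8849·4.84/256.3796 = 1.187157.
Posterior SD = √σₙ² = √(62.8849·4.84/256.3796) = 1.0896.

1.0896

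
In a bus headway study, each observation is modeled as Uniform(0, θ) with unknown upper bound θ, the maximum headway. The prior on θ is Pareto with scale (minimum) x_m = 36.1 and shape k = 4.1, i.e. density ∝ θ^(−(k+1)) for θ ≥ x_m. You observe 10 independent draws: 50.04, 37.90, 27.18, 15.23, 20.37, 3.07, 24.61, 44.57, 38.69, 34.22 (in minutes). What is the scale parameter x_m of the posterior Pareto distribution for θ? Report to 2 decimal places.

A Pareto(scale x_m, shape k) prior on the upper bound θ of Uniform(0, θ) is conjugate: posterior is Pareto(max(x_m, max xᵢ), k + n).
Sample maximum = 50.04; prior scale x_m = 36.1 → posterior scale = max = 50.04.
Posterior shape = 4.1 + 10 = 14.1.
Posterior scale x_m = 50.04.

50.04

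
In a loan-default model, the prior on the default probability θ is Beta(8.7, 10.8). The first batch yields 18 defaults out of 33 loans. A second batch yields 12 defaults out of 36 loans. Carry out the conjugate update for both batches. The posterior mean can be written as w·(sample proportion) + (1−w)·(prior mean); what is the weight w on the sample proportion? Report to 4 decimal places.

The Beta prior is conjugate to a Binomial/Bernoulli likelihood; the update adds successes to α and failures to β.
Total number of loans: n = 33 + 36 = 69.
Posterior mean = (α₀+k)/(α₀+β₀+n) = [n/(α₀+β₀+n)]·(k/n) + [(α₀+β₀)/(α₀+β₀+n)]·α₀/(α₀+β₀), so only n and the prior enter the weight.
The weight on the data is w = n/(α₀+β₀+n) = 69/(8.7+10.8+69) = 69/88.5 = 0.7797.

0.7797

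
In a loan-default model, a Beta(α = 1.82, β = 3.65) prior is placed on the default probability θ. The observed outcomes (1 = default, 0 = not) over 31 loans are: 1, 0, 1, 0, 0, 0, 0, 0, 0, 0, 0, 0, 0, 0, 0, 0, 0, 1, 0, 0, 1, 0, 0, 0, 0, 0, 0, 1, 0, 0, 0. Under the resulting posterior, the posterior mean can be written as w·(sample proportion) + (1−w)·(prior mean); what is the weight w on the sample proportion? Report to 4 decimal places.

The Beta prior is conjugate to a Binomial/Bernoulli likelihood; the update adds successes to α and failures to β.
Posterior mean = (α₀+k)/(α₀+β₀+n) = [n/(α₀+β₀+n)]·(k/n) + [(α₀+β₀)/(α₀+β₀+n)]·α₀/(α₀+β₀), so only n and the prior enter the weight.
The weight on the data is w = n/(α₀+β₀+n) = 31/(1.82+3.65+31) = 31/36.47 = 0.8500.

0.8500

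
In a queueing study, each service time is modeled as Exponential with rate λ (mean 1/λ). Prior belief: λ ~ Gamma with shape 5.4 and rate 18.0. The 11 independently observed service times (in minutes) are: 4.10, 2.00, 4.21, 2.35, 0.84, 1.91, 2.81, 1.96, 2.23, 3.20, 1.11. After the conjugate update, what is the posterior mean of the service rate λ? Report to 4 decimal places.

0.3667

With a Gamma(shape α, rate β) prior on the exponential rate λ, the posterior after n observations with total T = Σxᵢ is Gamma(α+n, β+T).
Sum of observations T = 26.72 minutes; n = 11.
Posterior: Gamma(5.4+11, 18.0+26.72) = Gamma(16.4, 44.72).
Posterior mean of λ = α/β = 16.4/44.72 = 0.3667.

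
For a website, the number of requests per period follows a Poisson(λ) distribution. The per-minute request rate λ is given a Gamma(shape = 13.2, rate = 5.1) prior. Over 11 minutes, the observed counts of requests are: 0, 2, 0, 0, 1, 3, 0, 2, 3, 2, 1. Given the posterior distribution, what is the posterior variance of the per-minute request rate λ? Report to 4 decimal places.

With a Gamma(shape α, rate β) prior, the Poisson likelihood is conjugate: the posterior is Gamma(α + ΣXᵢ, β + n).
Sum of counts S = 14 over n = 11 minutes.
Posterior: Gamma(α+S, β+n) = Gamma(13.2+14, 5.1+11) = Gamma(27.2, 16.1).
Var = α/β² = 27.2/16.1² = 0.1049.

0.1049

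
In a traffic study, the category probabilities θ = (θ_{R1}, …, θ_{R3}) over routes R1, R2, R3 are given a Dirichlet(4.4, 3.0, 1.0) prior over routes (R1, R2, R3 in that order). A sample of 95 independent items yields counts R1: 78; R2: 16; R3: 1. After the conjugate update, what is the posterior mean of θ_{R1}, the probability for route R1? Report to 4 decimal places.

The Dirichlet prior is conjugate to the Multinomial likelihood: each posterior αⱼ = prior αⱼ + observed count nⱼ.
Posterior concentration: (82.4, 19.0, 2.0), total = 103.4.
E[θ_{R1}|data] = α_{R1}/Σα = 82.4/103.4 = 0.7969.

0.7969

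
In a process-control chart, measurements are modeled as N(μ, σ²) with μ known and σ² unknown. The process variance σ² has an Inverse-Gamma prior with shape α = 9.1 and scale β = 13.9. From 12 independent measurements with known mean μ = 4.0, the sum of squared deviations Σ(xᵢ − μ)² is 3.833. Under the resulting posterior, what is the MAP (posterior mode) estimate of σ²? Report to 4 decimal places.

With known mean μ and an Inverse-Gamma(α, β) prior on σ², the Normal likelihood is conjugate: posterior is Inv-Gamma(α + n/2, β + Σ(xᵢ−μ)²/2).
Posterior: Inv-Gamma(9.1 + 12/2, 13.9 + 3.833/2) = Inv-Gamma(15.10, 15.8165).
Mode = β/(α+1) = 15.8165/16.10 = 0.9824.

0.9824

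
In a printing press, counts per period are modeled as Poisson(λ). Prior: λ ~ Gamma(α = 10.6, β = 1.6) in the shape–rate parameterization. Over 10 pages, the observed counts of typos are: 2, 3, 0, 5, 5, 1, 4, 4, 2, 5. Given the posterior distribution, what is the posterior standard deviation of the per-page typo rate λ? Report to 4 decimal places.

0.5560

With a Gamma(shape α, rate β) prior, the Poisson likelihood is conjugate: the posterior is Gamma(α + ΣXᵢ, β + n).
Sum of counts S = 31 over n = 10 pages.
Posterior: Gamma(α+S, β+n) = Gamma(10.6+31, 1.6+10) = Gamma(41.6, 11.6).
SD = √α/β = √41.6/11.6 = 0.5560.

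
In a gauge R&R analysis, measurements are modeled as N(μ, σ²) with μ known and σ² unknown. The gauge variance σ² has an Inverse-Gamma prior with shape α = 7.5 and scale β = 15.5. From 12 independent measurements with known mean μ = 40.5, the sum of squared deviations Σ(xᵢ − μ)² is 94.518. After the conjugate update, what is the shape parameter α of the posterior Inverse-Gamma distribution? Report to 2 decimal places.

With known mean μ and an Inverse-Gamma(α, β) prior on σ², the Normal likelihood is conjugate: posterior is Inv-Gamma(α + n/2, β + Σ(xᵢ−μ)²/2).
Posterior: Inv-Gamma(7.5 + 12/2, 15.5 + 94.518/2) = Inv-Gamma(13.50, 62.7590).
Posterior α = 13.50.

13.50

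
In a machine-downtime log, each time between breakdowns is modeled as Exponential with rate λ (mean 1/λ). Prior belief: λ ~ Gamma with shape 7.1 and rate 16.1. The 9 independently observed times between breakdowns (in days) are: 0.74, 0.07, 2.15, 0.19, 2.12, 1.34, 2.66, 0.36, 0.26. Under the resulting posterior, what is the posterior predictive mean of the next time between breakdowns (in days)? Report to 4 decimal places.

1.7212

With a Gamma(shape α, rate β) prior on the exponential rate λ, the posterior after n observations with total T = Σxᵢ is Gamma(α+n, β+T).
Sum of observations T = 9.89 days; n = 9.
Posterior: Gamma(7.1+9, 16.1+9.89) = Gamma(16.1, 25.99).
The predictive distribution for the next observation is Lomax; its mean is β/(α−1) = 25.99/15.1 = 1.7212.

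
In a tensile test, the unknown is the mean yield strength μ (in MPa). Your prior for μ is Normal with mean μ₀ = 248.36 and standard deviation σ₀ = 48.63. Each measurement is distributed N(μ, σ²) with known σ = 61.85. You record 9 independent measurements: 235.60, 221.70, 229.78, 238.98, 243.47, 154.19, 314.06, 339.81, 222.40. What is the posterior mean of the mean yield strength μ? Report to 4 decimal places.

For Normal data with known variance σ², a Normal(μ₀, σ₀²) prior on μ is conjugate. Posterior precision = 1/σ₀² + n/σ²; posterior mean is the precision-weighted average of μ₀ and x̄.
Σxᵢ = 235.60 + 221.70 + 229.78 + 238.98 + 243.47 + 154.19 + 314.06 + 339.81 + 222.40 = 2199.99, so n·x̄ = 2199.99.
σ₀² = 48.63² = 2364.8769, σ² = 61.85² = 3825.4225; σ² + n·σ₀² = 3825.4225 + 9·2364.8769 = 25109.3146.
Posterior mean = (μ₀/σ₀² + n·x̄/σ²)/(1/σ₀² + n/σ²) = (σ²·μ₀ + σ₀²·n·x̄)/(σ² + n·σ₀²) = (3825.4225·248.36 + 2364.8769·2199.99)/25109.3146 = 6152787.463331/25109.3146 = 245.0400.

245.0400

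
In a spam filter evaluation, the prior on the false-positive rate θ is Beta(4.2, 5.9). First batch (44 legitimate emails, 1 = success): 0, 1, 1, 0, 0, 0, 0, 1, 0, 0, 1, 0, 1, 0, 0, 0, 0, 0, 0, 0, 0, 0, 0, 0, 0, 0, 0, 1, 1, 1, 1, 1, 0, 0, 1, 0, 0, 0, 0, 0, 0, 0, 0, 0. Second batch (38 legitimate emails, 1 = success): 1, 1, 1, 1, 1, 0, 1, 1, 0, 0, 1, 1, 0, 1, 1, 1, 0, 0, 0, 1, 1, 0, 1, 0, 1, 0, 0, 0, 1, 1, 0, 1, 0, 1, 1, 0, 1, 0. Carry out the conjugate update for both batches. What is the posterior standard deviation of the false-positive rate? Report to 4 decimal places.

0.0509

The Beta prior is conjugate to a Binomial/Bernoulli likelihood; the update adds successes to α and failures to β.
After batch 1: Beta(4.2+11, 5.9+33) = Beta(15.2, 38.9).
After batch 2: Beta(15.2+22, 38.9+16) = Beta(37.2, 54.9).
Var = αβ/((α+β)²(α+β+1)) = 37.2·54.9/(92.1²·93.1) = 0.00258611; SD = √0.00258611 = 0.0509.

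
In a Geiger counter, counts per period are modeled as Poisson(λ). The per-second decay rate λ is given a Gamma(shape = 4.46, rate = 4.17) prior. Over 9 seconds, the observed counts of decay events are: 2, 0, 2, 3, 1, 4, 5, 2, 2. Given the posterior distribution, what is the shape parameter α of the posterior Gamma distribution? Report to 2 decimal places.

25.46

With a Gamma(shape α, rate β) prior, the Poisson likelihood is conjugate: the posterior is Gamma(α + ΣXᵢ, β + n).
Sum of counts S = 21 over n = 9 seconds.
Posterior: Gamma(α+S, β+n) = Gamma(4.46+21, 4.17+9) = Gamma(25.46, 13.17).
Posterior α = 25.46.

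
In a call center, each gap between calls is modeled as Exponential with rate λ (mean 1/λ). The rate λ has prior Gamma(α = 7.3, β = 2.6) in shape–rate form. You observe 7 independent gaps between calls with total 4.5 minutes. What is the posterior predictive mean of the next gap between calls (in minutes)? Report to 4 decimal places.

With a Gamma(shape α, rate β) prior on the exponential rate λ, the posterior after n observations with total T = Σxᵢ is Gamma(α+n, β+T).
Posterior: Gamma(7.3+7, 2.6+4.5) = Gamma(14.3, 7.1).
The predictive distribution for the next observation is Lomax; its mean is β/(α−1) = 7.1/13.3 = 0.5338.

0.5338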